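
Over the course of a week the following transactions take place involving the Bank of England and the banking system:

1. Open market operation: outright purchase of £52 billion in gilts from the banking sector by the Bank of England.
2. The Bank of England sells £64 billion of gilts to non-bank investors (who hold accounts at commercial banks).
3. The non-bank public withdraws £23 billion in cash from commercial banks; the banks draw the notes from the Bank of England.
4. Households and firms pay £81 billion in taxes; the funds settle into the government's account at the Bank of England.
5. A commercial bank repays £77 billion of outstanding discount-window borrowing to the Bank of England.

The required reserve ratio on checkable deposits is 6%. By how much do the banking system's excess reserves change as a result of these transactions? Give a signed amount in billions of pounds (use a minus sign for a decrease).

-£182.92 billion

OMO purchase (from banks) £52 billion: reserves +£52B, deposits 0.
Asset sale (to non-banks) £64 billion: reserves −£64B, deposits −£64B.
Currency withdrawal £23 billion: reserves −£23B, deposits −£23B.
Government account inflow £81 billion: reserves −£81B, deposits −£81B.
Discount-window repayment £77 billion: reserves −£77B, deposits 0.
Totals: Δreserves = −£193B, Δdeposits = −£168B.
Δrequired reserves = 6% × −£168B = −£10.08B.
Δexcess reserves = Δreserves − Δrequired = −£193B − (−£10.08B) = -£182.92 billion.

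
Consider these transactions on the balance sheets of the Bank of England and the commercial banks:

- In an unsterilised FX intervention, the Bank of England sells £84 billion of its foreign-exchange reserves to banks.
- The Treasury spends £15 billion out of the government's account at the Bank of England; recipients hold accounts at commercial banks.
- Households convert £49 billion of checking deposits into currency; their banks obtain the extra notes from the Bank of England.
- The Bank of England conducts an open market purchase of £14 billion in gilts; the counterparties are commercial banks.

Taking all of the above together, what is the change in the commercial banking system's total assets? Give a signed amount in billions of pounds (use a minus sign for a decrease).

-£34 billion

Bank of England balance sheet:
  Assets:      Securities +£14B, Foreign assets −£84B
  Liabilities: Bank reserves −£104B, Currency in circulation +£49B, Government deposits −£15B
Commercial banking system:
  Assets:      Reserves at CB −£104B, Securities −£14B, Foreign assets +£84B
  Liabilities: Checkable deposits −£34B
Change in total bank assets = -£34 billion.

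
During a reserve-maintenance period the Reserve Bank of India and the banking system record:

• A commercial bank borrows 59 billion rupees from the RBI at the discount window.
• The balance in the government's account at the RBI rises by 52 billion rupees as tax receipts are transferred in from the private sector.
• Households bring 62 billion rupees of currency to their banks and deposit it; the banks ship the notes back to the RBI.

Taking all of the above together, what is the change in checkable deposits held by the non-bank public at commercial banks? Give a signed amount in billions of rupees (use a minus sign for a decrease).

+10 billion

RBI balance sheet:
  Assets:      Loans to banks +59B
  Liabilities: Bank reserves +69B, Currency in circulation −62B, Government deposits +52B
Commercial banking system:
  Assets:      Reserves at CB +69B
  Liabilities: Checkable deposits +10B, Borrowings from CB +59B
So the change in checkable deposits held by the non-bank public at commercial banks is +10 billion.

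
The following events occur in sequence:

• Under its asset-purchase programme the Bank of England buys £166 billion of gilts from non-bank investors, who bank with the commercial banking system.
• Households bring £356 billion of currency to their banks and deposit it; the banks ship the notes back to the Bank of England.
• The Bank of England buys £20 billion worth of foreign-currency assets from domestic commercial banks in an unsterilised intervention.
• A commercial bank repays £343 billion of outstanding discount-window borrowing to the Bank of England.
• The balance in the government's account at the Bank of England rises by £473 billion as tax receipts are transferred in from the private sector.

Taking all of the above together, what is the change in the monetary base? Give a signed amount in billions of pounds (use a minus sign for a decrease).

Asset purchase (from non-banks) £166 billion: Bank of England balance sheet expands → +£166B.
Currency deposit £356 billion: just a shift between currency and reserves — both are base money → 0.
FX purchase £20 billion: Bank of England balance sheet expands → +£20B.
Discount-window repayment £343 billion: Bank of England balance sheet contracts → −£343B.
Government account inflow £473 billion: reserves shift to a non-base liability → −£473B.
Net: 166 + 0 + 20 − 343 − 473 = -£630 billion.

-£630 billion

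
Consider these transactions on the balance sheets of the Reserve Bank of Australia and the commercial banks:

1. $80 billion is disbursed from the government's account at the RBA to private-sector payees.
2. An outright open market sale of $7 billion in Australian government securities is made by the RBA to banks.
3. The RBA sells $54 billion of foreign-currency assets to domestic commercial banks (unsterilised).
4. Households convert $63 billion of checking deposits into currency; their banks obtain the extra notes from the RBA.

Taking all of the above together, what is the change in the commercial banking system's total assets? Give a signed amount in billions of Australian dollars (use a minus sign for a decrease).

RBA balance sheet:
  Assets:      Securities −$7B, Foreign assets −$54B
  Liabilities: Bank reserves −$44B, Currency in circulation +$63B, Government deposits −$80B
Commercial banking system:
  Assets:      Reserves at CB −$44B, Securities +$7B, Foreign assets +$54B
  Liabilities: Checkable deposits +$17B
Change in total bank assets = +$17 billion.

+$17 billion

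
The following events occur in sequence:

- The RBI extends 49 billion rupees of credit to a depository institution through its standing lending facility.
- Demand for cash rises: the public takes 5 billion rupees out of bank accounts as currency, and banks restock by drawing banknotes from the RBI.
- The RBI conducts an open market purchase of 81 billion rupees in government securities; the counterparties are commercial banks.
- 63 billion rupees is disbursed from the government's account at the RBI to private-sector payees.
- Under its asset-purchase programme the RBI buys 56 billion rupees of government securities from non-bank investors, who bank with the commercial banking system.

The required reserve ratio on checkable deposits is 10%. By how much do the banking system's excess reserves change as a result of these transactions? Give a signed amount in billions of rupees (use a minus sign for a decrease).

+232.6 billion

Discount-window loan 49 billion rupees: reserves +49B, deposits 0.
Currency withdrawal 5 billion rupees: reserves −5B, deposits −5B.
OMO purchase (from banks) 81 billion rupees: reserves +81B, deposits 0.
Government spending 63 billion rupees: reserves +63B, deposits +63B.
Asset purchase (from non-banks) 56 billion rupees: reserves +56B, deposits +56B.
Totals: Δreserves = +244B, Δdeposits = +114B.
Δrequired reserves = 10% × +114B = +11.4B.
Δexcess reserves = Δreserves − Δrequired = +244B − (+11.4B) = +232.6 billion.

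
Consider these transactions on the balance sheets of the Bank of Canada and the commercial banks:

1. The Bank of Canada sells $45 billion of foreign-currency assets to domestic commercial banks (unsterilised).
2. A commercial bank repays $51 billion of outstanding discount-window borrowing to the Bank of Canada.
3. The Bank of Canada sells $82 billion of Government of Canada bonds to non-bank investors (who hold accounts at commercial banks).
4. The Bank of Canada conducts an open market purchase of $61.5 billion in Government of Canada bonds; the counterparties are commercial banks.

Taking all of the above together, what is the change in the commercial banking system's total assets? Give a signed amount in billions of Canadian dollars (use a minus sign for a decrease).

-$133 billion

Bank of Canada balance sheet:
  Assets:      Securities −$20.5B, Loans to banks −$51B, Foreign assets −$45B
  Liabilities: Bank reserves −$116.5B
Commercial banking system:
  Assets:      Reserves at CB −$116.5B, Securities −$61.5B, Foreign assets +$45B
  Liabilities: Checkable deposits −$82B, Borrowings from CB −$51B
Change in total bank assets = -$133 billion.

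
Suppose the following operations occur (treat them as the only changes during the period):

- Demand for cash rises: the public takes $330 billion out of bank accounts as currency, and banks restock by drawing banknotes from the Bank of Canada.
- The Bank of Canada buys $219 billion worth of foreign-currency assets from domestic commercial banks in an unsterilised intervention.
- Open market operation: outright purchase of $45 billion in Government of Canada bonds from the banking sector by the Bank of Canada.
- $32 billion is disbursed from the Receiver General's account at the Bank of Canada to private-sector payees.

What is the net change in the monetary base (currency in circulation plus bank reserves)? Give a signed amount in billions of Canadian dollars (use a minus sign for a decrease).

+$296 billion

Bank of Canada balance sheet:
  Assets:      Securities +$45B, Foreign assets +$219B
  Liabilities: Bank reserves −$34B, Currency in circulation +$330B, Government deposits −$32B
Commercial banking system:
  Assets:      Reserves at CB −$34B, Securities −$45B, Foreign assets −$219B
  Liabilities: Checkable deposits −$298B
Monetary base = currency + reserves: +$330B + (−$34B) = +$296 billion.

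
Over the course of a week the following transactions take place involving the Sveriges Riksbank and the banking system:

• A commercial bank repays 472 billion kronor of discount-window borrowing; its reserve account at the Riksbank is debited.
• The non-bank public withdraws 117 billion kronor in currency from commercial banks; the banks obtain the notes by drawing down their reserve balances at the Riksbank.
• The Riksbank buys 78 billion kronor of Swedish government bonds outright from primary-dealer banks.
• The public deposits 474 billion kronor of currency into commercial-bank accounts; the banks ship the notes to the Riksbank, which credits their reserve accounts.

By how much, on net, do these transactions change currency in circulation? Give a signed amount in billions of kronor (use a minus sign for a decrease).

-357 billion

Discount-window repayment 472 billion kronor: no currency enters or leaves circulation → 0.
Currency withdrawal 117 billion kronor: notes leave the central bank → +117B.
OMO purchase (from banks) 78 billion kronor: no currency enters or leaves circulation → 0.
Currency deposit 474 billion kronor: notes return to the central bank → −474B.
Net: 0 + 117 + 0 − 474 = -357 billion.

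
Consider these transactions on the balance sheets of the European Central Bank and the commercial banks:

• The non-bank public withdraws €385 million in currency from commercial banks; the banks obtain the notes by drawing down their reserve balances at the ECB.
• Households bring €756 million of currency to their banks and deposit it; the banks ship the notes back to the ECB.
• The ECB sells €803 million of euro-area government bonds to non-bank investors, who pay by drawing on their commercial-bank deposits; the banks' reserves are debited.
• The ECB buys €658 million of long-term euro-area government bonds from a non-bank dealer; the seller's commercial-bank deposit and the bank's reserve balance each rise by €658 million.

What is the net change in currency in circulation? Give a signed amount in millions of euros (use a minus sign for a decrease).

ECB balance sheet:
  Assets:      Securities −€145M
  Liabilities: Bank reserves +€226M, Currency in circulation −€371M
Commercial banking system:
  Assets:      Reserves at CB +€226M
  Liabilities: Checkable deposits +€226M
So the change in currency in circulation is -€371 million.

-€371 million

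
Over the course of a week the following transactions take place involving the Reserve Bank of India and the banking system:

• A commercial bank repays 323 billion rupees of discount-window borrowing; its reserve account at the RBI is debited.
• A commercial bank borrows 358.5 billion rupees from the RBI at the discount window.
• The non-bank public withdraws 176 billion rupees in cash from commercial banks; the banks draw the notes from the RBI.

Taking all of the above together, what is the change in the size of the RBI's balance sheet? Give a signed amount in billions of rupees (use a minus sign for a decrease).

+35.5 billion

RBI balance sheet:
  Assets:      Loans to banks +35.5B
  Liabilities: Bank reserves −140.5B, Currency in circulation +176B
Commercial banking system:
  Assets:      Reserves at CB −140.5B
  Liabilities: Checkable deposits −176B, Borrowings from CB +35.5B
Change in total RBI assets = +35.5 billion.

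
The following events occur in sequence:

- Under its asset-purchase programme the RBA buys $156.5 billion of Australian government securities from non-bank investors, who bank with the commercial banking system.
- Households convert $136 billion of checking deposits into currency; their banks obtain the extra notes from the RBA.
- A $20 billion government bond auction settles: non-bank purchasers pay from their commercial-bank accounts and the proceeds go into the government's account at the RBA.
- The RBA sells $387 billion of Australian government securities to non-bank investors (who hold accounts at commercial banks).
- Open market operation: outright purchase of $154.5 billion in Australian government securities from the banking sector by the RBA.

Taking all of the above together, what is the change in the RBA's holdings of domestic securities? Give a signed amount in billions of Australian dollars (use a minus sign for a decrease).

-$76 billion

Asset purchase (from non-banks) $156.5 billion: securities added to the RBA's portfolio → +$156.5B.
Currency withdrawal $136 billion: the RBA's securities portfolio is untouched → 0.
Government account inflow $20 billion: the RBA's securities portfolio is untouched → 0.
Asset sale (to non-banks) $387 billion: securities removed from the RBA's portfolio → −$387B.
OMO purchase (from banks) $154.5 billion: securities added to the RBA's portfolio → +$154.5B.
Net: 156.5 + 0 + 0 − 387 + 154.5 = -$76 billion.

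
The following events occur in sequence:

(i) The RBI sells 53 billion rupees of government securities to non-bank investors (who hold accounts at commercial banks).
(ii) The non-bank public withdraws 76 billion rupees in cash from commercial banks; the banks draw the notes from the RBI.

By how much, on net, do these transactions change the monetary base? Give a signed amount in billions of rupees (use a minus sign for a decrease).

RBI balance sheet:
  Assets:      Securities −53B
  Liabilities: Bank reserves −129B, Currency in circulation +76B
Monetary base = currency + reserves: +76B + (−129B) = -53 billion.

-53 billion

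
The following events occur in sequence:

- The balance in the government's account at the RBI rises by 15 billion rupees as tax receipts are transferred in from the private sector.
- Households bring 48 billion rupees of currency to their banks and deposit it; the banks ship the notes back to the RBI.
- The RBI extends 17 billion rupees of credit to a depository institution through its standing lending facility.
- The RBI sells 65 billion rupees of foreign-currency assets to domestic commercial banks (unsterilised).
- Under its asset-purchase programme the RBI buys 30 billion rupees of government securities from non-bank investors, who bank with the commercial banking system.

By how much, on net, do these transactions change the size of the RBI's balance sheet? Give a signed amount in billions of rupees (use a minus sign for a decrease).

Government account inflow 15 billion rupees: only the composition of liabilities changes → 0.
Currency deposit 48 billion rupees: only the composition of liabilities changes → 0.
Discount-window loan 17 billion rupees: an RBI asset is acquired → +17B.
FX sale 65 billion rupees: an RBI asset is shed → −65B.
Asset purchase (from non-banks) 30 billion rupees: an RBI asset is acquired → +30B.
Net: 0 + 0 + 17 − 65 + 30 = -18 billion.

-18 billion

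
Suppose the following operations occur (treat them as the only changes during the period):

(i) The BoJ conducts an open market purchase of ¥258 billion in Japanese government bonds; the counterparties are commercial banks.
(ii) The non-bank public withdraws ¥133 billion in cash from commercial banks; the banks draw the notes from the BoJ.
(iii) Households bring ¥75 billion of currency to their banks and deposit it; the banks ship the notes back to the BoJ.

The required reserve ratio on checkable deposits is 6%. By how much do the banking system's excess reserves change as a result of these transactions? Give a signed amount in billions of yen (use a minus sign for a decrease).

OMO purchase (from banks) ¥258 billion: reserves +¥258B, deposits 0.
Currency withdrawal ¥133 billion: reserves −¥133B, deposits −¥133B.
Currency deposit ¥75 billion: reserves +¥75B, deposits +¥75B.
Totals: Δreserves = +¥200B, Δdeposits = −¥58B.
Δrequired reserves = 6% × −¥58B = −¥3.48B.
Δexcess reserves = Δreserves − Δrequired = +¥200B − (−¥3.48B) = +¥203.48 billion.

+¥203.48 billion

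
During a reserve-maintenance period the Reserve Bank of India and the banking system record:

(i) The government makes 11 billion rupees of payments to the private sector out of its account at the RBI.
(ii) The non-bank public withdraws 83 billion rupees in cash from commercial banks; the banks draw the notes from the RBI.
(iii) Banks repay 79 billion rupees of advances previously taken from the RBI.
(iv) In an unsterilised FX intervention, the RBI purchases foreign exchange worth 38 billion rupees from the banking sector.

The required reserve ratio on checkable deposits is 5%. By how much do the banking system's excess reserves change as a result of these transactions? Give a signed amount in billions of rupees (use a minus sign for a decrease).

-109.4 billion

Government spending 11 billion rupees: reserves +11B, deposits +11B.
Currency withdrawal 83 billion rupees: reserves −83B, deposits −83B.
Discount-window repayment 79 billion rupees: reserves −79B, deposits 0.
FX purchase 38 billion rupees: reserves +38B, deposits 0.
Totals: Δreserves = −113B, Δdeposits = −72B.
Δrequired reserves = 5% × −72B = −3.6B.
Δexcess reserves = Δreserves − Δrequired = −113B − (−3.6B) = -109.4 billion.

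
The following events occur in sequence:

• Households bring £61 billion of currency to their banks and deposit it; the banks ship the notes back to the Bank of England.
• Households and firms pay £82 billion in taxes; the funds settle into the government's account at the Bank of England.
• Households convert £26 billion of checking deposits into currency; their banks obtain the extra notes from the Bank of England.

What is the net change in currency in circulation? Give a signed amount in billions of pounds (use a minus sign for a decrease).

-£35 billion

Bank of England balance sheet:
  Assets:      no change
  Liabilities: Bank reserves −£47B, Currency in circulation −£35B, Government deposits +£82B
So the change in currency in circulation is -£35 billion.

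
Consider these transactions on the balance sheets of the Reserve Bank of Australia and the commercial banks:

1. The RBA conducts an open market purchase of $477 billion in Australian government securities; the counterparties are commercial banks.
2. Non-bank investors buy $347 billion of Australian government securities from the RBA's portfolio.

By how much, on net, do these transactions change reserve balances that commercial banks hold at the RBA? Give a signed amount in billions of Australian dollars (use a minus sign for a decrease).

+$130 billion

RBA balance sheet:
  Assets:      Securities +$130B
  Liabilities: Bank reserves +$130B
So the change in reserve balances that commercial banks hold at the RBA is +$130 billion.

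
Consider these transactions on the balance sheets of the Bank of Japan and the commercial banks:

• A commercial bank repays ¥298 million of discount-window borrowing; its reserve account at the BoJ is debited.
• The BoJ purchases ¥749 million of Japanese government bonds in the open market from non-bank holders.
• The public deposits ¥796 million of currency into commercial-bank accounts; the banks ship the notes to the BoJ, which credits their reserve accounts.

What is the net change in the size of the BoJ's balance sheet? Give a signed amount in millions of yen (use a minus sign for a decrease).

+¥451 million

BoJ balance sheet:
  Assets:      Securities +¥749M, Loans to banks −¥298M
  Liabilities: Bank reserves +¥1247M, Currency in circulation −¥796M
Commercial banking system:
  Assets:      Reserves at CB +¥1247M
  Liabilities: Checkable deposits +¥1545M, Borrowings from CB −¥298M
Change in total BoJ assets = +¥451 million.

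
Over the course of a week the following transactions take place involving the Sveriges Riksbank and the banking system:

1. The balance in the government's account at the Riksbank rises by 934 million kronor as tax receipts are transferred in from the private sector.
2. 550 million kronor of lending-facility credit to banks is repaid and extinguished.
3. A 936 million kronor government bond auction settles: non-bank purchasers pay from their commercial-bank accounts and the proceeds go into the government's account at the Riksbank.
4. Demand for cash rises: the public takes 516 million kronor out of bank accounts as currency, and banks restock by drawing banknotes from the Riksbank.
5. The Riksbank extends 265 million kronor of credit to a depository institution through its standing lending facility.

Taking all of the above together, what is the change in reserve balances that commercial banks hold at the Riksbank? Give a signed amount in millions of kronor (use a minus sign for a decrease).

-2671 million

Riksbank balance sheet:
  Assets:      Loans to banks −285M
  Liabilities: Bank reserves −2671M, Currency in circulation +516M, Government deposits +1870M
So the change in reserve balances that commercial banks hold at the Riksbank is -2671 million.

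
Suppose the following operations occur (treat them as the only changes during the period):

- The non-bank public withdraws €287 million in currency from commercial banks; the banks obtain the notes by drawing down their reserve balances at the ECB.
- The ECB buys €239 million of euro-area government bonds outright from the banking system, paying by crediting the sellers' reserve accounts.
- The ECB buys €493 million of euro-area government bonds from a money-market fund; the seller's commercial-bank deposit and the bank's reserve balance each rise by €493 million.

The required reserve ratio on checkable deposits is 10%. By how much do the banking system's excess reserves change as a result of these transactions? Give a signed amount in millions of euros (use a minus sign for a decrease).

+€424.4 million

Currency withdrawal €287 million: reserves −€287M, deposits −€287M.
OMO purchase (from banks) €239 million: reserves +€239M, deposits 0.
Asset purchase (from non-banks) €493 million: reserves +€493M, deposits +€493M.
Totals: Δreserves = +€445M, Δdeposits = +€206M.
Δrequired reserves = 10% × +€206M = +€20.6M.
Δexcess reserves = Δreserves − Δrequired = +€445M − (+€20.6M) = +€424.4 million.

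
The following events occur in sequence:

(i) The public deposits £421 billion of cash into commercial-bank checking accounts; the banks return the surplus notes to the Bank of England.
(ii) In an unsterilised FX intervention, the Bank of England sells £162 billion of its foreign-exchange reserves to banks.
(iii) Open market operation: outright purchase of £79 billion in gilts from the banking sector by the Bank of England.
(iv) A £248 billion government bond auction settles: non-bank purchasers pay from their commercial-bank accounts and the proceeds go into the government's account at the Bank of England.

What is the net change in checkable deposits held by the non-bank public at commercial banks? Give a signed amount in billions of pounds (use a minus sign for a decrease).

Bank of England balance sheet:
  Assets:      Securities +£79B, Foreign assets −£162B
  Liabilities: Bank reserves +£90B, Currency in circulation −£421B, Government deposits +£248B
Commercial banking system:
  Assets:      Reserves at CB +£90B, Securities −£79B, Foreign assets +£162B
  Liabilities: Checkable deposits +£173B
So the change in checkable deposits held by the non-bank public at commercial banks is +£173 billion.

+£173 billion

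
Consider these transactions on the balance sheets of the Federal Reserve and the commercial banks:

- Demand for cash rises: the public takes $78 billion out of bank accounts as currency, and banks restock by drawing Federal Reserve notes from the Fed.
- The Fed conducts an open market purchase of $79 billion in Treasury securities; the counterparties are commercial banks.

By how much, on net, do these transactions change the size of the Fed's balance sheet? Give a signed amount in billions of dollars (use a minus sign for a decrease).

Fed balance sheet:
  Assets:      Securities +$79B
  Liabilities: Bank reserves +$1B, Currency in circulation +$78B
Commercial banking system:
  Assets:      Reserves at CB +$1B, Securities −$79B
  Liabilities: Checkable deposits −$78B
Change in total Fed assets = +$79 billion.

+$79 billion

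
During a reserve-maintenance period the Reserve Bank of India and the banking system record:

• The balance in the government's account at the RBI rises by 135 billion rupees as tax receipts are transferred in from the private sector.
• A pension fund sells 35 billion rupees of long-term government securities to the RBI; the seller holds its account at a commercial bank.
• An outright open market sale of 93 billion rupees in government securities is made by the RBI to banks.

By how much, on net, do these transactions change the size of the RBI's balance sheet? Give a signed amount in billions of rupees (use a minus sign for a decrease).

-58 billion

RBI balance sheet:
  Assets:      Securities −58B
  Liabilities: Bank reserves −193B, Government deposits +135B
Change in total RBI assets = -58 billion.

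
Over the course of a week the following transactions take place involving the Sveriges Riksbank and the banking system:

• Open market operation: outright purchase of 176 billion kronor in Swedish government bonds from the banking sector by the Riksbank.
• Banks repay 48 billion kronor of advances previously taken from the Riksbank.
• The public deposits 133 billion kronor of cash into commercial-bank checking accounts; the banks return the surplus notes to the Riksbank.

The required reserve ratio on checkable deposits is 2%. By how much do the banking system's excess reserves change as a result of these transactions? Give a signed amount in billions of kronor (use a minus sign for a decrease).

OMO purchase (from banks) 176 billion kronor: reserves +176B, deposits 0.
Discount-window repayment 48 billion kronor: reserves −48B, deposits 0.
Currency deposit 133 billion kronor: reserves +133B, deposits +133B.
Totals: Δreserves = +261B, Δdeposits = +133B.
Δrequired reserves = 2% × +133B = +2.66B.
Δexcess reserves = Δreserves − Δrequired = +261B − (+2.66B) = +258.34 billion.

+258.34 billion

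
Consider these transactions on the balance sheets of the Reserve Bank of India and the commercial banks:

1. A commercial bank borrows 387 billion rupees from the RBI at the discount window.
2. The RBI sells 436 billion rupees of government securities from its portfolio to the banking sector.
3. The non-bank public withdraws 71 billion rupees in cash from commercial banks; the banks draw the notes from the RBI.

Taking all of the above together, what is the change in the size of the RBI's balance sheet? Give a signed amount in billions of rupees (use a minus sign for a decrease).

-49 billion

RBI balance sheet:
  Assets:      Securities −436B, Loans to banks +387B
  Liabilities: Bank reserves −120B, Currency in circulation +71B
Change in total RBI assets = -49 billion.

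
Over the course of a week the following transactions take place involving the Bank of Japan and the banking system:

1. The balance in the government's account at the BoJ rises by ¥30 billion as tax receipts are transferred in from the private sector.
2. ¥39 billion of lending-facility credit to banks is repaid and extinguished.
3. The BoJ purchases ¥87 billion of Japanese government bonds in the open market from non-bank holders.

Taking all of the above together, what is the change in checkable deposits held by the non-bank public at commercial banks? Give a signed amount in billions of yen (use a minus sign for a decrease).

+¥57 billion

BoJ balance sheet:
  Assets:      Securities +¥87B, Loans to banks −¥39B
  Liabilities: Bank reserves +¥18B, Government deposits +¥30B
Commercial banking system:
  Assets:      Reserves at CB +¥18B
  Liabilities: Checkable deposits +¥57B, Borrowings from CB −¥39B
So the change in checkable deposits held by the non-bank public at commercial banks is +¥57 billion.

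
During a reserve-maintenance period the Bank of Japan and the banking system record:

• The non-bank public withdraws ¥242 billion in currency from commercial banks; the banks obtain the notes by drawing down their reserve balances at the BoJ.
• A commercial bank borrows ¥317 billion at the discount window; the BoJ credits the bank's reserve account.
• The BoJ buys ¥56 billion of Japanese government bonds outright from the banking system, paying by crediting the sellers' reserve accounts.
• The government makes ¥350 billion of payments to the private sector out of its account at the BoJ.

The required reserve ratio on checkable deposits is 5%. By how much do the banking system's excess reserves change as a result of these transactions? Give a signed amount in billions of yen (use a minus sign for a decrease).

Currency withdrawal ¥242 billion: reserves −¥242B, deposits −¥242B.
Discount-window loan ¥317 billion: reserves +¥317B, deposits 0.
OMO purchase (from banks) ¥56 billion: reserves +¥56B, deposits 0.
Government spending ¥350 billion: reserves +¥350B, deposits +¥350B.
Totals: Δreserves = +¥481B, Δdeposits = +¥108B.
Δrequired reserves = 5% × +¥108B = +¥5.4B.
Δexcess reserves = Δreserves − Δrequired = +¥481B − (+¥5.4B) = +¥475.6 billion.

+¥475.6 billion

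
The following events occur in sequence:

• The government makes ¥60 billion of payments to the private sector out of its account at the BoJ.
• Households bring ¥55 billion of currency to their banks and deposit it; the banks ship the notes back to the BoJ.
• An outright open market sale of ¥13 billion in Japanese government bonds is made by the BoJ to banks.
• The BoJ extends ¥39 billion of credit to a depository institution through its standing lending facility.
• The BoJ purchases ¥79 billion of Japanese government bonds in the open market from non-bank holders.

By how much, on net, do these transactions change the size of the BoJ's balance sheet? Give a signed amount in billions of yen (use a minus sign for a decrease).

+¥105 billion

Government spending ¥60 billion: only the composition of liabilities changes → 0.
Currency deposit ¥55 billion: only the composition of liabilities changes → 0.
OMO sale (to banks) ¥13 billion: a BoJ asset is shed → −¥13B.
Discount-window loan ¥39 billion: a BoJ asset is acquired → +¥39B.
Asset purchase (from non-banks) ¥79 billion: a BoJ asset is acquired → +¥79B.
Net: 0 + 0 − 13 + 39 + 79 = +¥105 billion.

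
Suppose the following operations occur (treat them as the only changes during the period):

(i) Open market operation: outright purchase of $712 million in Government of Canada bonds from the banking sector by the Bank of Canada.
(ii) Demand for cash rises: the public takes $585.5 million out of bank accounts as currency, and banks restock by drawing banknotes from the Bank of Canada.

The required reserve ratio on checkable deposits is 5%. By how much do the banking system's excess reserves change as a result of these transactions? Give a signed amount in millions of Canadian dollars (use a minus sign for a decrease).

+$155.775 million

OMO purchase (from banks) $712 million: reserves +$712M, deposits 0.
Currency withdrawal $585.5 million: reserves −$585.5M, deposits −$585.5M.
Totals: Δreserves = +$126.5M, Δdeposits = −$585.5M.
Δrequired reserves = 5% × −$585.5M = −$29.275M.
Δexcess reserves = Δreserves − Δrequired = +$126.5M − (−$29.275M) = +$155.775 million.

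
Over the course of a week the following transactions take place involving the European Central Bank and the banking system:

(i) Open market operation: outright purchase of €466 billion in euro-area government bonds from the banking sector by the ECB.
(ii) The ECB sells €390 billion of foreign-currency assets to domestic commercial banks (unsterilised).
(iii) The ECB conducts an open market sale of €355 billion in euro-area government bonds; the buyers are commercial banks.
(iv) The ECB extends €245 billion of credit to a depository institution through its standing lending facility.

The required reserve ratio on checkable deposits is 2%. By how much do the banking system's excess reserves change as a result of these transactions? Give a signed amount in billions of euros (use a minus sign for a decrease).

OMO purchase (from banks) €466 billion: reserves +€466B, deposits 0.
FX sale €390 billion: reserves −€390B, deposits 0.
OMO sale (to banks) €355 billion: reserves −€355B, deposits 0.
Discount-window loan €245 billion: reserves +€245B, deposits 0.
Totals: Δreserves = −€34B, Δdeposits = 0.
Δrequired reserves = 2% × 0 = 0.
Δexcess reserves = Δreserves − Δrequired = −€34B − (0) = -€34 billion.

-€34 billion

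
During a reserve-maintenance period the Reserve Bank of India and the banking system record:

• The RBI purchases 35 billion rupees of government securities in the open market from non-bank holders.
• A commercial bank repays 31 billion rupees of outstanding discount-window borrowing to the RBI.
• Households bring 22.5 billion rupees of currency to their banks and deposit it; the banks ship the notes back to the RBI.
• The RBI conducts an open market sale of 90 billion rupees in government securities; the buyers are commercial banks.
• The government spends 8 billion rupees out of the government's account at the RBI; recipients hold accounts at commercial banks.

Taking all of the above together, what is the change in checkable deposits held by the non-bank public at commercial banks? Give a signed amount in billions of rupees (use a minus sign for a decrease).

+65.5 billion

RBI balance sheet:
  Assets:      Securities −55B, Loans to banks −31B
  Liabilities: Bank reserves −55.5B, Currency in circulation −22.5B, Government deposits −8B
Commercial banking system:
  Assets:      Reserves at CB −55.5B, Securities +90B
  Liabilities: Checkable deposits +65.5B, Borrowings from CB −31B
So the change in checkable deposits held by the non-bank public at commercial banks is +65.5 billion.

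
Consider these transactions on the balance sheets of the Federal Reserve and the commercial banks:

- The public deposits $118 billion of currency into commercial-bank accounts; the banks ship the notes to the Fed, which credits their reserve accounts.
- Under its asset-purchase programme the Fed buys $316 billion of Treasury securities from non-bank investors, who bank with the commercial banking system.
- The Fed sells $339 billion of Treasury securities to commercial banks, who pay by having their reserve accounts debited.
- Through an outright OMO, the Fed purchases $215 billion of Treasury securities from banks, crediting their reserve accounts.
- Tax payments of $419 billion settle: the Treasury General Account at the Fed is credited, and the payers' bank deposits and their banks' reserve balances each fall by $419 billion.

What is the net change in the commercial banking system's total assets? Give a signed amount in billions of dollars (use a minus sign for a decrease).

Currency deposit $118 billion: bank balance sheets expand → +$118B.
Asset purchase (from non-banks) $316 billion: bank balance sheets expand → +$316B.
OMO sale (to banks) $339 billion: just an asset swap on bank balance sheets → 0.
OMO purchase (from banks) $215 billion: just an asset swap on bank balance sheets → 0.
Government account inflow $419 billion: bank balance sheets shrink → −$419B.
Net: 118 + 316 + 0 + 0 − 419 = +$15 billion.

+$15 billion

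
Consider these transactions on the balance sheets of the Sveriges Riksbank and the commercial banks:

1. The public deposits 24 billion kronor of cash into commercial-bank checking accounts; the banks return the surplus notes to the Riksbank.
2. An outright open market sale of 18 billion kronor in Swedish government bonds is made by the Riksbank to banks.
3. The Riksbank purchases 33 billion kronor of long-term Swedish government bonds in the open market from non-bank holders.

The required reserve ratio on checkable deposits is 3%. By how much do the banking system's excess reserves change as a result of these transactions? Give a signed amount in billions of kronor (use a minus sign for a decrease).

+37.29 billion

Currency deposit 24 billion kronor: reserves +24B, deposits +24B.
OMO sale (to banks) 18 billion kronor: reserves −18B, deposits 0.
Asset purchase (from non-banks) 33 billion kronor: reserves +33B, deposits +33B.
Totals: Δreserves = +39B, Δdeposits = +57B.
Δrequired reserves = 3% × +57B = +1.71B.
Δexcess reserves = Δreserves − Δrequired = +39B − (+1.71B) = +37.29 billion.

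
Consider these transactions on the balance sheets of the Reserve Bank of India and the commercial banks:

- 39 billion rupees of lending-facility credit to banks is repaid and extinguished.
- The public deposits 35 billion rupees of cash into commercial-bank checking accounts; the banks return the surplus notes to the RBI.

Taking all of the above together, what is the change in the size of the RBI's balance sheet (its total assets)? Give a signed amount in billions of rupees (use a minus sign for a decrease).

-39 billion

Discount-window repayment 39 billion rupees: an RBI asset is shed → −39B.
Currency deposit 35 billion rupees: only the composition of liabilities changes → 0.
Net: −39 + 0 = -39 billion.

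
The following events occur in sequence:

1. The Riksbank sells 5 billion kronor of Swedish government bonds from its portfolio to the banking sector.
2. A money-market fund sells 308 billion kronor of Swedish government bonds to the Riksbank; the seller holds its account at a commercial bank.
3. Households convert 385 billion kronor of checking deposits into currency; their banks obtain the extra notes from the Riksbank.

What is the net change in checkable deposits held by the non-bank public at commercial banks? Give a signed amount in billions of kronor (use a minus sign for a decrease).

Riksbank balance sheet:
  Assets:      Securities +303B
  Liabilities: Bank reserves −82B, Currency in circulation +385B
Commercial banking system:
  Assets:      Reserves at CB −82B, Securities +5B
  Liabilities: Checkable deposits −77B
So the change in checkable deposits held by the non-bank public at commercial banks is -77 billion.

-77 billion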